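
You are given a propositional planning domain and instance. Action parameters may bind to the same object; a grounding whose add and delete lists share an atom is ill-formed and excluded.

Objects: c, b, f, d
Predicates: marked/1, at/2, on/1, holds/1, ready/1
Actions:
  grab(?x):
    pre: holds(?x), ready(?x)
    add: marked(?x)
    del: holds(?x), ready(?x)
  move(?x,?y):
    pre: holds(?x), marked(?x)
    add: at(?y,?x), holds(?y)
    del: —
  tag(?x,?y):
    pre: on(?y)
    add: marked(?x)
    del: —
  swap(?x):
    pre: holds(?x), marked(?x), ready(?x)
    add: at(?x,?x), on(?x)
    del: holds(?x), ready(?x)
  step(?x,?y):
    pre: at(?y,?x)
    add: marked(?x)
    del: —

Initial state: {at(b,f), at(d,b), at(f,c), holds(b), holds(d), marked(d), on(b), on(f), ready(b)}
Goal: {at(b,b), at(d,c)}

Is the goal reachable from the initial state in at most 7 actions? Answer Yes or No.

Yes

1. move(d,c)  →  {at(b,f), at(c,d), at(d,b), at(f,c), holds(b), holds(c), holds(d), marked(d), on(b), on(f), ready(b)}
2. tag(c,b)  →  {at(b,f), at(c,d), at(d,b), at(f,c), holds(b), holds(c), holds(d), marked(c), marked(d), on(b), on(f), ready(b)}
3. move(c,d)  →  {at(b,f), at(c,d), at(d,b), at(d,c), at(f,c), holds(b), holds(c), holds(d), marked(c), marked(d), on(b), on(f), ready(b)}
4. tag(b,b)  →  {at(b,f), at(c,d), at(d,b), at(d,c), at(f,c), holds(b), holds(c), holds(d), marked(b), marked(c), marked(d), on(b), on(f), ready(b)}
5. move(b,b)  →  {at(b,b), at(b,f), at(c,d), at(d,b), at(d,c), at(f,c), holds(b), holds(c), holds(d), marked(b), marked(c), marked(d), on(b), on(f), ready(b)}
optimal plan length = 5; 5 ≤ 7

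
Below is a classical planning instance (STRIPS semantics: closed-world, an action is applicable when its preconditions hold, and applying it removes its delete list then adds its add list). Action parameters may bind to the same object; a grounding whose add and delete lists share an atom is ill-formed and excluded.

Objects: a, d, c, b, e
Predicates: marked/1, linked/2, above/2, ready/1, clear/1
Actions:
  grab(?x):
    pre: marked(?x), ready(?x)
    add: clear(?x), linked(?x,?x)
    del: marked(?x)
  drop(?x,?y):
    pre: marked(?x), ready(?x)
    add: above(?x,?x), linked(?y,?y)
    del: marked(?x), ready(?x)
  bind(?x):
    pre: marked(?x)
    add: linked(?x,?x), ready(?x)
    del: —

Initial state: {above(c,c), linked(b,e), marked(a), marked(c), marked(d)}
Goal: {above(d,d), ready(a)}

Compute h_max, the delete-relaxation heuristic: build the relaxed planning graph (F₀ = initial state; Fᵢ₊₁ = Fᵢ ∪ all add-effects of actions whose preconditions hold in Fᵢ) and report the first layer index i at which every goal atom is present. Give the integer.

2

F0 = init (5 atoms)
F1 = F0 ∪ {linked(a,a), linked(c,c), linked(d,d), ready(a), ready(c), ready(d)}  (11 atoms)
F2 = F1 ∪ {above(a,a), above(d,d), clear(a), clear(c), clear(d), linked(b,b), linked(e,e)}  (18 atoms)
goal ⊆ F2  ⇒  h_max = 2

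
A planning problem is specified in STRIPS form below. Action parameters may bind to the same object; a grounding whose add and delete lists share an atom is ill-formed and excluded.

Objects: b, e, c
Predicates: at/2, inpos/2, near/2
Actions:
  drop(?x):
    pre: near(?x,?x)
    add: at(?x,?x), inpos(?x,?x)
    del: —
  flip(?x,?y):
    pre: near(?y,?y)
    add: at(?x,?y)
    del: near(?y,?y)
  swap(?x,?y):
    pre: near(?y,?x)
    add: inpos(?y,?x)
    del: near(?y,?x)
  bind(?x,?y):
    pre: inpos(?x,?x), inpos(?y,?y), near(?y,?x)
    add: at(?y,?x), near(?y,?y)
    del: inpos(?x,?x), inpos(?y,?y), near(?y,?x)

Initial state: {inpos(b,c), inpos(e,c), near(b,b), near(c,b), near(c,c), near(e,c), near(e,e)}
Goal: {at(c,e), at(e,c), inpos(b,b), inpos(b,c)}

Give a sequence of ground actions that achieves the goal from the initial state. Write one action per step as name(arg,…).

1. drop(b)  →  {at(b,b), inpos(b,b), inpos(b,c), inpos(e,c), near(b,b), near(c,b), near(c,c), near(e,c), near(e,e)}
2. flip(e,c)  →  {at(b,b), at(e,c), inpos(b,b), inpos(b,c), inpos(e,c), near(b,b), near(c,b), near(e,c), near(e,e)}
3. flip(c,e)  →  {at(b,b), at(c,e), at(e,c), inpos(b,b), inpos(b,c), inpos(e,c), near(b,b), near(c,b), near(e,c)}

drop(b); flip(e,c); flip(c,e)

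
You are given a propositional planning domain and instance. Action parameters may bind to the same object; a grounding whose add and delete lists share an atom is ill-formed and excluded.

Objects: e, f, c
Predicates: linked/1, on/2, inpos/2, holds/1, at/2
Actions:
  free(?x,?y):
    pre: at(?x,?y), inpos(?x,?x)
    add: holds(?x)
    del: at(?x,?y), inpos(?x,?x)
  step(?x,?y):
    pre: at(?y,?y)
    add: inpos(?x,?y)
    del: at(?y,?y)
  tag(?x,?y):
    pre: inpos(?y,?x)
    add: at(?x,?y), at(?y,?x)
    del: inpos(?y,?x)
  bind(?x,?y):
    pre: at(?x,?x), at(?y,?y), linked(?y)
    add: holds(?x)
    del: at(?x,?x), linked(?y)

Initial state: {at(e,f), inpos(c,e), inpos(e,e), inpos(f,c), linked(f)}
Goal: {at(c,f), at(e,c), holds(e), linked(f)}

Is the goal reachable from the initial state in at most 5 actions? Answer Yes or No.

1. free(e,f)  →  {holds(e), inpos(c,e), inpos(f,c), linked(f)}
2. tag(e,c)  →  {at(c,e), at(e,c), holds(e), inpos(f,c), linked(f)}
3. tag(c,f)  →  {at(c,e), at(c,f), at(e,c), at(f,c), holds(e), linked(f)}
optimal plan length = 3; 3 ≤ 5

Yes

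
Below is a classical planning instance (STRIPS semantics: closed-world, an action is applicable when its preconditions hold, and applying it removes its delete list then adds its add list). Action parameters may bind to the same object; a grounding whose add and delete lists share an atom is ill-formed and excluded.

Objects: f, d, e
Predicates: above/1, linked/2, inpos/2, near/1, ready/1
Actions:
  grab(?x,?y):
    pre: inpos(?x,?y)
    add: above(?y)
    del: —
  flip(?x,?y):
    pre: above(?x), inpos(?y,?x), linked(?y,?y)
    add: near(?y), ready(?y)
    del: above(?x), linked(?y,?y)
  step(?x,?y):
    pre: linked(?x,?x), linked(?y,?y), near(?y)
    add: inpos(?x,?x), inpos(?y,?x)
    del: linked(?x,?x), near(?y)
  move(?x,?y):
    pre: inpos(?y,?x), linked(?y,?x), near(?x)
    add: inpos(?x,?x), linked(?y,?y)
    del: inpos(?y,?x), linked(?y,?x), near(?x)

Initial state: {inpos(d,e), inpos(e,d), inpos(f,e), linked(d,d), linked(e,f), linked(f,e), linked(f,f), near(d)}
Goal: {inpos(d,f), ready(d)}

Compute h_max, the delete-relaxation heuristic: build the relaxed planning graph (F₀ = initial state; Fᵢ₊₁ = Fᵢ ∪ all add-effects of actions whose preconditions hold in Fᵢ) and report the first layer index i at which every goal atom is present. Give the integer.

F0 = init (8 atoms)
F1 = F0 ∪ {above(d), above(e), inpos(d,d), inpos(d,f), inpos(f,f)}  (13 atoms)
F2 = F1 ∪ {above(f), near(f), ready(d), ready(f)}  (17 atoms)
goal ⊆ F2  ⇒  h_max = 2

2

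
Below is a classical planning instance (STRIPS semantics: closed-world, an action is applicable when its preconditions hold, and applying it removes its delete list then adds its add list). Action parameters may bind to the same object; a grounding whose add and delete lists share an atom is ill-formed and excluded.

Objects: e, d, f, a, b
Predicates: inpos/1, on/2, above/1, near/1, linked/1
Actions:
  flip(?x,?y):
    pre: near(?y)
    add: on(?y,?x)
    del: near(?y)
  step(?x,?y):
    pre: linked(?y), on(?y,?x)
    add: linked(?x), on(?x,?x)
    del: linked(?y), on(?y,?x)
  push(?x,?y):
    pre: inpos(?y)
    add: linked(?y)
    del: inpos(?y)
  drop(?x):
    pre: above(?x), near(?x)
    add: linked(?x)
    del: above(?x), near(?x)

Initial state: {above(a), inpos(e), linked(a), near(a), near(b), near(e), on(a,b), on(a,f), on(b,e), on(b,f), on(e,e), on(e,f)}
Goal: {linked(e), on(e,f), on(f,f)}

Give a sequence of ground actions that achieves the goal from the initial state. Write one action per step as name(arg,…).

1. step(f,a)  →  {above(a), inpos(e), linked(f), near(a), near(b), near(e), on(a,b), on(b,e), on(b,f), on(e,e), on(e,f), on(f,f)}
2. push(e,e)  →  {above(a), linked(e), linked(f), near(a), near(b), near(e), on(a,b), on(b,e), on(b,f), on(e,e), on(e,f), on(f,f)}

step(f,a); push(e,e)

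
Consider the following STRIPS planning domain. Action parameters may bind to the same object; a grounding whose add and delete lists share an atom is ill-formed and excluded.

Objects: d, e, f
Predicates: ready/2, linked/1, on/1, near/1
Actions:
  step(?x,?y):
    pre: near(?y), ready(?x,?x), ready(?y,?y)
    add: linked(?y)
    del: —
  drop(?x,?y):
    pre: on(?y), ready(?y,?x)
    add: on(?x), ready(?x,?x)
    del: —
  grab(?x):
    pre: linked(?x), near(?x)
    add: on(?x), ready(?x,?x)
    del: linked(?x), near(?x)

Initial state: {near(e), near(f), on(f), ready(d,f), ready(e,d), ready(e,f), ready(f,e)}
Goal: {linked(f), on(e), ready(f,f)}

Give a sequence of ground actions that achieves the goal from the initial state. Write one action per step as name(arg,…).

drop(e,f); drop(f,e); step(e,f)

1. drop(e,f)  →  {near(e), near(f), on(e), on(f), ready(d,f), ready(e,d), ready(e,e), ready(e,f), ready(f,e)}
2. drop(f,e)  →  {near(e), near(f), on(e), on(f), ready(d,f), ready(e,d), ready(e,e), ready(e,f), ready(f,e), ready(f,f)}
3. step(e,f)  →  {linked(f), near(e), near(f), on(e), on(f), ready(d,f), ready(e,d), ready(e,e), ready(e,f), ready(f,e), ready(f,f)}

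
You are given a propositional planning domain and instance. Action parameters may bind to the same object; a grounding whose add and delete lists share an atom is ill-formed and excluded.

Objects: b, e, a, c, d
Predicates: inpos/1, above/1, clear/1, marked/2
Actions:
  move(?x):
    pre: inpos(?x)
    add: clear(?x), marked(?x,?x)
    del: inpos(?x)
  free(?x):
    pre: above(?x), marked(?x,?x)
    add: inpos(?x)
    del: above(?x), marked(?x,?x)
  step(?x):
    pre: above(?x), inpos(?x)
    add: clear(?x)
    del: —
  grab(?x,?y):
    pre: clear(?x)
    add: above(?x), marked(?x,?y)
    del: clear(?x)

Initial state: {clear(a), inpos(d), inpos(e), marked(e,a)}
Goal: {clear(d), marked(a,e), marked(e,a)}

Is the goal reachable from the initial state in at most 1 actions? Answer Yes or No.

1. move(d)  →  {clear(a), clear(d), inpos(e), marked(d,d), marked(e,a)}
2. grab(a,e)  →  {above(a), clear(d), inpos(e), marked(a,e), marked(d,d), marked(e,a)}
optimal plan length = 2; 2 > 1

No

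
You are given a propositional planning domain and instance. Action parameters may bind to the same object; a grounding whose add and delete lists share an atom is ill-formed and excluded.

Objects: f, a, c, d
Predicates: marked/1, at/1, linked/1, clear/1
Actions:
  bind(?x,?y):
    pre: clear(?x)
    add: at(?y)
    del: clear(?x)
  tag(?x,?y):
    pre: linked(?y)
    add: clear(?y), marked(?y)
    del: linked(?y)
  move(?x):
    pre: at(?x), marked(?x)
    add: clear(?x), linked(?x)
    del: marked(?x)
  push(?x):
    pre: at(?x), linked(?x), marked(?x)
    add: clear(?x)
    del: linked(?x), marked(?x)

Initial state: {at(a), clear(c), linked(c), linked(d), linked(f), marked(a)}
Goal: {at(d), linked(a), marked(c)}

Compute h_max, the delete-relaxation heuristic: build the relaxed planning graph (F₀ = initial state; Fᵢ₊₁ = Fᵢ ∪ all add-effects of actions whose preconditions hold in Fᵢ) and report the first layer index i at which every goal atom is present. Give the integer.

F0 = init (6 atoms)
F1 = F0 ∪ {at(c), at(d), at(f), clear(a), clear(d), clear(f), linked(a), marked(c), marked(d), marked(f)}  (16 atoms)
goal ⊆ F1  ⇒  h_max = 1

1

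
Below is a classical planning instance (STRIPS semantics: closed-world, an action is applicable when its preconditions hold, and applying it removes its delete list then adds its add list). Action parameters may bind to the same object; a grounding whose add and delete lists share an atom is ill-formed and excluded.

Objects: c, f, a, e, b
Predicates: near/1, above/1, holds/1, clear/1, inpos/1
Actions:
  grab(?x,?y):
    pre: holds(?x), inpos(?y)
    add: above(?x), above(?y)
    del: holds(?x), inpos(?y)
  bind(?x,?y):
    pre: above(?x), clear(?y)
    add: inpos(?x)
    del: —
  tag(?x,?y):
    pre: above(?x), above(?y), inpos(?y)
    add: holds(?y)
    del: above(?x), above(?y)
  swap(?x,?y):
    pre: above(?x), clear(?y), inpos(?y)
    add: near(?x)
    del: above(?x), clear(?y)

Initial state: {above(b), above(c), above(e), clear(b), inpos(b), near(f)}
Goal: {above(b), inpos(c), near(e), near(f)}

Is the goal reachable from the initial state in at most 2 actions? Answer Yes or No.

1. bind(c,b)  →  {above(b), above(c), above(e), clear(b), inpos(b), inpos(c), near(f)}
2. swap(e,b)  →  {above(b), above(c), inpos(b), inpos(c), near(e), near(f)}
optimal plan length = 2; 2 ≤ 2

Yes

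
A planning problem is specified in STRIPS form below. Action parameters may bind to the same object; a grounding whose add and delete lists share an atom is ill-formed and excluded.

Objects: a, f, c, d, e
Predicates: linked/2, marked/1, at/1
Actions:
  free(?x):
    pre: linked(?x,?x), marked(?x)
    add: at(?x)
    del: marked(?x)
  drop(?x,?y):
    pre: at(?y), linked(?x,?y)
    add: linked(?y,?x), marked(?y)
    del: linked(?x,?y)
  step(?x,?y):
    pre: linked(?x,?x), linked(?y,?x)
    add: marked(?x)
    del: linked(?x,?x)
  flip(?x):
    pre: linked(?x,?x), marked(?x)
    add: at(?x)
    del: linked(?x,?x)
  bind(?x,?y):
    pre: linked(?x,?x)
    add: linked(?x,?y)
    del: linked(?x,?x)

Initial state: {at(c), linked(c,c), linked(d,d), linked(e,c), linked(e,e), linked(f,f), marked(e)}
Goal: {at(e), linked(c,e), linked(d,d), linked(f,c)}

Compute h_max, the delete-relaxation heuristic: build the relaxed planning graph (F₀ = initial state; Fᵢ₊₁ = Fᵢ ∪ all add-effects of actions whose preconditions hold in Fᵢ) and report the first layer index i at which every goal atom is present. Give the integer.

F0 = init (7 atoms)
F1 = F0 ∪ {at(e), linked(c,a), linked(c,d), linked(c,e), linked(c,f), linked(d,a), linked(d,c), linked(d,e), linked(d,f), linked(e,a), linked(e,d), linked(e,f), linked(f,a), linked(f,c), linked(f,d), linked(f,e), marked(c), marked(d), marked(f)}  (26 atoms)
goal ⊆ F1  ⇒  h_max = 1

1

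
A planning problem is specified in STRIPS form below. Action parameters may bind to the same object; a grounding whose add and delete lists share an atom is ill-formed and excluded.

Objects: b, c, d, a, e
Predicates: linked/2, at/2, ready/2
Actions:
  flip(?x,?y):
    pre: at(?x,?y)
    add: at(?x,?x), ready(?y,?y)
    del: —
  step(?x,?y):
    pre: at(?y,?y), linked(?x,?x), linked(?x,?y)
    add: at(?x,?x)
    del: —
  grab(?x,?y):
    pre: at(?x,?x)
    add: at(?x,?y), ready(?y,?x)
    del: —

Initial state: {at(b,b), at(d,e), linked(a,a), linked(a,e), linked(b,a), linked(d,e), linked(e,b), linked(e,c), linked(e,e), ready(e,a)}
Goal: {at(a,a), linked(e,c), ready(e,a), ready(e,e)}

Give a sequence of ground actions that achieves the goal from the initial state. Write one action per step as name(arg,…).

flip(d,e); step(e,b); step(a,e)

1. flip(d,e)  →  {at(b,b), at(d,d), at(d,e), linked(a,a), linked(a,e), linked(b,a), linked(d,e), linked(e,b), linked(e,c), linked(e,e), ready(e,a), ready(e,e)}
2. step(e,b)  →  {at(b,b), at(d,d), at(d,e), at(e,e), linked(a,a), linked(a,e), linked(b,a), linked(d,e), linked(e,b), linked(e,c), linked(e,e), ready(e,a), ready(e,e)}
3. step(a,e)  →  {at(a,a), at(b,b), at(d,d), at(d,e), at(e,e), linked(a,a), linked(a,e), linked(b,a), linked(d,e), linked(e,b), linked(e,c), linked(e,e), ready(e,a), ready(e,e)}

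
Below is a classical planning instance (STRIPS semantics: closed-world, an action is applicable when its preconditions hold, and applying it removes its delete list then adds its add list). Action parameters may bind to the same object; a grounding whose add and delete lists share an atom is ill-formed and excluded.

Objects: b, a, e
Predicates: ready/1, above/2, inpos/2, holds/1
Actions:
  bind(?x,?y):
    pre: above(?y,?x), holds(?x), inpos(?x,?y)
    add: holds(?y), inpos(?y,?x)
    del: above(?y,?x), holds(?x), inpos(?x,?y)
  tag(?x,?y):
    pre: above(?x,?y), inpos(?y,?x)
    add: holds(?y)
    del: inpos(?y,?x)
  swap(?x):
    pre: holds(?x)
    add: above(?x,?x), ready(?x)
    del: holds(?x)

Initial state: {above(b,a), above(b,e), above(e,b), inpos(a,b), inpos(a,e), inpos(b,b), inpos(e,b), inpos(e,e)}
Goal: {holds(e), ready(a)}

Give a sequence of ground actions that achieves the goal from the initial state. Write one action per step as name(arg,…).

tag(b,a); tag(b,e); swap(a)

1. tag(b,a)  →  {above(b,a), above(b,e), above(e,b), holds(a), inpos(a,e), inpos(b,b), inpos(e,b), inpos(e,e)}
2. tag(b,e)  →  {above(b,a), above(b,e), above(e,b), holds(a), holds(e), inpos(a,e), inpos(b,b), inpos(e,e)}
3. swap(a)  →  {above(a,a), above(b,a), above(b,e), above(e,b), holds(e), inpos(a,e), inpos(b,b), inpos(e,e), ready(a)}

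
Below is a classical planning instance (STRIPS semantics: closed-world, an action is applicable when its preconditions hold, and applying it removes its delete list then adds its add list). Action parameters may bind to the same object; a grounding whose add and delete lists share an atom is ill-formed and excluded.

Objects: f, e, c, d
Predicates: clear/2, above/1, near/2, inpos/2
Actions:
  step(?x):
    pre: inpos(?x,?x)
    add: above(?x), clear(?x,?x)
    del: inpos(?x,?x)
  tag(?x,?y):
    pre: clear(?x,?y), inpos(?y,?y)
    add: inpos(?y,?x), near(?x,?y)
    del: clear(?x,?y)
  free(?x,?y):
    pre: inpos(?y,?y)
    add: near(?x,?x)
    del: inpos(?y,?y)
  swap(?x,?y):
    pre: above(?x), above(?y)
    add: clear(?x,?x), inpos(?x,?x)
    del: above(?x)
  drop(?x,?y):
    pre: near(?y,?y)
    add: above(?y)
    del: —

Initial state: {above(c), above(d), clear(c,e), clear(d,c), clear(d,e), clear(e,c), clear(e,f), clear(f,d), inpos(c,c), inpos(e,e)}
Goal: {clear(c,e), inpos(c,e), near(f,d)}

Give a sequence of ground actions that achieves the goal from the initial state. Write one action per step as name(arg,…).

1. tag(e,c)  →  {above(c), above(d), clear(c,e), clear(d,c), clear(d,e), clear(e,f), clear(f,d), inpos(c,c), inpos(c,e), inpos(e,e), near(e,c)}
2. swap(d,c)  →  {above(c), clear(c,e), clear(d,c), clear(d,d), clear(d,e), clear(e,f), clear(f,d), inpos(c,c), inpos(c,e), inpos(d,d), inpos(e,e), near(e,c)}
3. tag(f,d)  →  {above(c), clear(c,e), clear(d,c), clear(d,d), clear(d,e), clear(e,f), inpos(c,c), inpos(c,e), inpos(d,d), inpos(d,f), inpos(e,e), near(e,c), near(f,d)}

tag(e,c); swap(d,c); tag(f,d)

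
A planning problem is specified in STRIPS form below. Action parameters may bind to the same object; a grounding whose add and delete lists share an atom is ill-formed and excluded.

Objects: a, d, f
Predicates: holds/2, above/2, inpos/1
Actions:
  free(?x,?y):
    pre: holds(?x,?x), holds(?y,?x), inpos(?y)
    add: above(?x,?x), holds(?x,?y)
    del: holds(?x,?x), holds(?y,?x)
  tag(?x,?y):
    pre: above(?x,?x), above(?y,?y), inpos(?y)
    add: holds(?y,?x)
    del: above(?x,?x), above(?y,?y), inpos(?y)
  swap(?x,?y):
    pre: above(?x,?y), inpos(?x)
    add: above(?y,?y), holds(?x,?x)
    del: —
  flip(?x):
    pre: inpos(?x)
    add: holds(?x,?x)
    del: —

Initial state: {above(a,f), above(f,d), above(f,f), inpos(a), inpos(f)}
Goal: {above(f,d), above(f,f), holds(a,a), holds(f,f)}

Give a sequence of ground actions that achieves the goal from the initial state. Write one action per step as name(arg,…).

1. tag(f,f)  →  {above(a,f), above(f,d), holds(f,f), inpos(a)}
2. swap(a,f)  →  {above(a,f), above(f,d), above(f,f), holds(a,a), holds(f,f), inpos(a)}

tag(f,f); swap(a,f)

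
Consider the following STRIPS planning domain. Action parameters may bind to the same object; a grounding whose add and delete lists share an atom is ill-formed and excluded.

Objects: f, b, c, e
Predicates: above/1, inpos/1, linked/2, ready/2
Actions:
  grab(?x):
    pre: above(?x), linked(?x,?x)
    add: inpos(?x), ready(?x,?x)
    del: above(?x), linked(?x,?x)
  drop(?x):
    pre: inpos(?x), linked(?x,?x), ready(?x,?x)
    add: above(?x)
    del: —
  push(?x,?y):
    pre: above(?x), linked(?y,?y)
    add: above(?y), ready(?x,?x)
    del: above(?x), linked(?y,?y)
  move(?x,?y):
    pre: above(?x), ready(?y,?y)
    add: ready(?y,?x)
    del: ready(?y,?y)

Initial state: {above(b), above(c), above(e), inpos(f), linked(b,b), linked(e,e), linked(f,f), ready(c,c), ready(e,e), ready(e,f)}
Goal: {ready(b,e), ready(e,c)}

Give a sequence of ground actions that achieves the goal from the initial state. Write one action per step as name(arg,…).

1. grab(b)  →  {above(c), above(e), inpos(b), inpos(f), linked(e,e), linked(f,f), ready(b,b), ready(c,c), ready(e,e), ready(e,f)}
2. move(c,e)  →  {above(c), above(e), inpos(b), inpos(f), linked(e,e), linked(f,f), ready(b,b), ready(c,c), ready(e,c), ready(e,f)}
3. move(e,b)  →  {above(c), above(e), inpos(b), inpos(f), linked(e,e), linked(f,f), ready(b,e), ready(c,c), ready(e,c), ready(e,f)}

grab(b); move(c,e); move(e,b)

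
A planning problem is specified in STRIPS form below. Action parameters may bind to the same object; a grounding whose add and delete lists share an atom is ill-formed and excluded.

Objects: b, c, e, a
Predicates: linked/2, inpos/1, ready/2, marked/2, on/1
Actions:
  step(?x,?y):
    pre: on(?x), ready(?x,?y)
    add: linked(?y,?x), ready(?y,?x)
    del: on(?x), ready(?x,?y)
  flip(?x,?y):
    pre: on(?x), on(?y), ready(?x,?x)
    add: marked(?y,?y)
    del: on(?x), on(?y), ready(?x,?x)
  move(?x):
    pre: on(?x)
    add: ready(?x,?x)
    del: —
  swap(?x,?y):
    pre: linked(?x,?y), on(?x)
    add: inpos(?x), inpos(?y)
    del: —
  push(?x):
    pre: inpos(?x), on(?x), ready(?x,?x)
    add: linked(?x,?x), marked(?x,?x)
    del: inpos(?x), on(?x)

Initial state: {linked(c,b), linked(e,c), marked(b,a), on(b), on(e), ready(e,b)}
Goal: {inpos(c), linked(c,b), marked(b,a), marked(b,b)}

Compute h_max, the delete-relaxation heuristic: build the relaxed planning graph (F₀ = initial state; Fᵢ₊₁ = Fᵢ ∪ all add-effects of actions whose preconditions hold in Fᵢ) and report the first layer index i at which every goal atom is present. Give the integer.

F0 = init (6 atoms)
F1 = F0 ∪ {inpos(c), inpos(e), linked(b,e), ready(b,b), ready(b,e), ready(e,e)}  (12 atoms)
F2 = F1 ∪ {inpos(b), linked(e,b), linked(e,e), marked(b,b), marked(e,e)}  (17 atoms)
goal ⊆ F2  ⇒  h_max = 2

2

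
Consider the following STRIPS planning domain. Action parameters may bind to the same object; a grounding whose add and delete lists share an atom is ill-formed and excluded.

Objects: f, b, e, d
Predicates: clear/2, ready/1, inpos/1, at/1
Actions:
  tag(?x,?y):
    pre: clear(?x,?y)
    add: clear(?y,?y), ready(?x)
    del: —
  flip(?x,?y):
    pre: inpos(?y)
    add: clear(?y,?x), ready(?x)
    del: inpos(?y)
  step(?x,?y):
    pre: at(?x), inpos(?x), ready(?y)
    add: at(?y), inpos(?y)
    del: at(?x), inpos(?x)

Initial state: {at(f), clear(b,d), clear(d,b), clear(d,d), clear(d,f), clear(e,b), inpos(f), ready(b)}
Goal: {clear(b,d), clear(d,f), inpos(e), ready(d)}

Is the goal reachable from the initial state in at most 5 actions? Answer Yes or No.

1. tag(e,b)  →  {at(f), clear(b,b), clear(b,d), clear(d,b), clear(d,d), clear(d,f), clear(e,b), inpos(f), ready(b), ready(e)}
2. tag(d,f)  →  {at(f), clear(b,b), clear(b,d), clear(d,b), clear(d,d), clear(d,f), clear(e,b), clear(f,f), inpos(f), ready(b), ready(d), ready(e)}
3. step(f,e)  →  {at(e), clear(b,b), clear(b,d), clear(d,b), clear(d,d), clear(d,f), clear(e,b), clear(f,f), inpos(e), ready(b), ready(d), ready(e)}
optimal plan length = 3; 3 ≤ 5

Yes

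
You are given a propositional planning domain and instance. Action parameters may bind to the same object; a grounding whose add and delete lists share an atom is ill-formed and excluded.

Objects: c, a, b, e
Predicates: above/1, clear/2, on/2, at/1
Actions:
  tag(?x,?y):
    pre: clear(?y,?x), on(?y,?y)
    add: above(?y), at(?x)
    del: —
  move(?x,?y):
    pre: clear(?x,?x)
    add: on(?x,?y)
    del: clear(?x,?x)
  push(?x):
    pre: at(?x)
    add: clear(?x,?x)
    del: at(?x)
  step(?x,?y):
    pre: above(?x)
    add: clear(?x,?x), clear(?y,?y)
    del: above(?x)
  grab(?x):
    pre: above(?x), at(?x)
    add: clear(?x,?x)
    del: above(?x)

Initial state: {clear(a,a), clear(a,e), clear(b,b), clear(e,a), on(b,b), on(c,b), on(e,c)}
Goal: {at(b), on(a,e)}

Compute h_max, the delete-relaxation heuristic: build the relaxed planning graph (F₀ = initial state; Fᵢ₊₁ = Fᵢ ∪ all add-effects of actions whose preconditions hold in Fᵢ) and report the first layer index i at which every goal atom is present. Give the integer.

F0 = init (7 atoms)
F1 = F0 ∪ {above(b), at(b), on(a,a), on(a,b), on(a,c), on(a,e), on(b,a), on(b,c), on(b,e)}  (16 atoms)
goal ⊆ F1  ⇒  h_max = 1

1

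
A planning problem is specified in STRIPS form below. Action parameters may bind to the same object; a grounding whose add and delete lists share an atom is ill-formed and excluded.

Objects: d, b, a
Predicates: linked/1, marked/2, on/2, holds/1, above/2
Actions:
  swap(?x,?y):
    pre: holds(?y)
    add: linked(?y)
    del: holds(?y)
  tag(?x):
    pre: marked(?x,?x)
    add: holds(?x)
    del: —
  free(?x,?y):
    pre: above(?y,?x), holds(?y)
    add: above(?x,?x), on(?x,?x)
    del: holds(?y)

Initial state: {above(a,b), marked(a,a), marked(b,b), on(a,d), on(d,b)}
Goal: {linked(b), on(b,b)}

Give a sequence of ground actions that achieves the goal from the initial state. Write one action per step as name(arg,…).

tag(b); swap(d,b); tag(a); free(b,a)

1. tag(b)  →  {above(a,b), holds(b), marked(a,a), marked(b,b), on(a,d), on(d,b)}
2. swap(d,b)  →  {above(a,b), linked(b), marked(a,a), marked(b,b), on(a,d), on(d,b)}
3. tag(a)  →  {above(a,b), holds(a), linked(b), marked(a,a), marked(b,b), on(a,d), on(d,b)}
4. free(b,a)  →  {above(a,b), above(b,b), linked(b), marked(a,a), marked(b,b), on(a,d), on(b,b), on(d,b)}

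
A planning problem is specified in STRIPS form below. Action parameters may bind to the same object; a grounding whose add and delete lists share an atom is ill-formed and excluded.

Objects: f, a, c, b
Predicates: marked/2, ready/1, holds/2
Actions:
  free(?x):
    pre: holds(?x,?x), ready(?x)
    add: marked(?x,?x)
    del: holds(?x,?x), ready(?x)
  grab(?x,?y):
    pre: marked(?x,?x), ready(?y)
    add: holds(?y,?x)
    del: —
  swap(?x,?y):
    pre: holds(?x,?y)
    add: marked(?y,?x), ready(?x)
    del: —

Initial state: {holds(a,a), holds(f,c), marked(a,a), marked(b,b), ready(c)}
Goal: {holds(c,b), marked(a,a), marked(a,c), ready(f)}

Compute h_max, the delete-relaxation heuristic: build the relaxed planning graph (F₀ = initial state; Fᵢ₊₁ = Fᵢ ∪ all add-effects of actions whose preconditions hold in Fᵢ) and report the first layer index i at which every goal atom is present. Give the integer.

2

F0 = init (5 atoms)
F1 = F0 ∪ {holds(c,a), holds(c,b), marked(c,f), ready(a), ready(f)}  (10 atoms)
F2 = F1 ∪ {holds(a,b), holds(f,a), holds(f,b), marked(a,c), marked(b,c)}  (15 atoms)
goal ⊆ F2  ⇒  h_max = 2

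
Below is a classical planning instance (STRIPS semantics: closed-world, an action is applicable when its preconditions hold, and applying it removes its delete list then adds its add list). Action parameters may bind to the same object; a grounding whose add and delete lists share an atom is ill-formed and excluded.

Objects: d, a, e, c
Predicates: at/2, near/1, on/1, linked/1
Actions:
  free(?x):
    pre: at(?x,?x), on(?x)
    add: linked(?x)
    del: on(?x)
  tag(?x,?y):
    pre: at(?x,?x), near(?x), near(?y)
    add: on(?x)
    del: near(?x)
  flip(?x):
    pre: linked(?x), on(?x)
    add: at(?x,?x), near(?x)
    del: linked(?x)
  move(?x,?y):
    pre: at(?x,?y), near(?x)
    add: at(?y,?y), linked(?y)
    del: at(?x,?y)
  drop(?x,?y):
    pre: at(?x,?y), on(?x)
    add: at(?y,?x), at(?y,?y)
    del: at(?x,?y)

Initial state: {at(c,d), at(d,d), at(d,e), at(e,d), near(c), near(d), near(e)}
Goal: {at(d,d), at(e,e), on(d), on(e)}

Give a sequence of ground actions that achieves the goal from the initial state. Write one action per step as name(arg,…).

1. tag(d,d)  →  {at(c,d), at(d,d), at(d,e), at(e,d), near(c), near(e), on(d)}
2. drop(d,e)  →  {at(c,d), at(d,d), at(e,d), at(e,e), near(c), near(e), on(d)}
3. tag(e,e)  →  {at(c,d), at(d,d), at(e,d), at(e,e), near(c), on(d), on(e)}

tag(d,d); drop(d,e); tag(e,e)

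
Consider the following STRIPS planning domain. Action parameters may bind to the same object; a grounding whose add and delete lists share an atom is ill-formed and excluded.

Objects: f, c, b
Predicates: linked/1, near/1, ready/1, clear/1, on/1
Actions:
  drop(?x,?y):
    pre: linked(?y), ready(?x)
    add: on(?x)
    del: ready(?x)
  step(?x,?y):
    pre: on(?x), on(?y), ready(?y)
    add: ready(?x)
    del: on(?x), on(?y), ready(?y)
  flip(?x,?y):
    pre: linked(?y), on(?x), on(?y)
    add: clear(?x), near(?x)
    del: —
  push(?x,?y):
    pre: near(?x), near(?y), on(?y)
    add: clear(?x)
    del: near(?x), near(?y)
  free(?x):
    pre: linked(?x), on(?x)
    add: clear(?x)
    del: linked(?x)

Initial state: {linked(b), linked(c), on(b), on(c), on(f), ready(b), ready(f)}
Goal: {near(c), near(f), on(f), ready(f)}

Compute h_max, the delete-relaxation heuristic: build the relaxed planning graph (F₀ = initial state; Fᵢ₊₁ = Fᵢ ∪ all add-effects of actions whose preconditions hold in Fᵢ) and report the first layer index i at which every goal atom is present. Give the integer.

F0 = init (7 atoms)
F1 = F0 ∪ {clear(b), clear(c), clear(f), near(b), near(c), near(f), ready(c)}  (14 atoms)
goal ⊆ F1  ⇒  h_max = 1

1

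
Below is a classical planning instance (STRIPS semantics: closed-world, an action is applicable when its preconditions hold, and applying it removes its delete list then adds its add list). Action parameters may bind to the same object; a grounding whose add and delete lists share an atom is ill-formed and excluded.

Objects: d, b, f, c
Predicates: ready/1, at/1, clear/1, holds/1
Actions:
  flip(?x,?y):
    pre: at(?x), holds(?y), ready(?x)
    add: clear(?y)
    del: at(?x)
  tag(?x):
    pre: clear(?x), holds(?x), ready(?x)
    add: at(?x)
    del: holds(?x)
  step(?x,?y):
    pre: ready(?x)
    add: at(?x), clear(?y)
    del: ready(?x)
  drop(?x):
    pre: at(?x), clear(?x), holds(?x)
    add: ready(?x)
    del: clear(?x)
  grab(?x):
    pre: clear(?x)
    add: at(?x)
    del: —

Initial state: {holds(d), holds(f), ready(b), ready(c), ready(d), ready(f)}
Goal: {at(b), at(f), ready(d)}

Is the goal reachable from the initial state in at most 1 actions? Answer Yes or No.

1. step(b,d)  →  {at(b), clear(d), holds(d), holds(f), ready(c), ready(d), ready(f)}
2. step(f,d)  →  {at(b), at(f), clear(d), holds(d), holds(f), ready(c), ready(d)}
optimal plan length = 2; 2 > 1

No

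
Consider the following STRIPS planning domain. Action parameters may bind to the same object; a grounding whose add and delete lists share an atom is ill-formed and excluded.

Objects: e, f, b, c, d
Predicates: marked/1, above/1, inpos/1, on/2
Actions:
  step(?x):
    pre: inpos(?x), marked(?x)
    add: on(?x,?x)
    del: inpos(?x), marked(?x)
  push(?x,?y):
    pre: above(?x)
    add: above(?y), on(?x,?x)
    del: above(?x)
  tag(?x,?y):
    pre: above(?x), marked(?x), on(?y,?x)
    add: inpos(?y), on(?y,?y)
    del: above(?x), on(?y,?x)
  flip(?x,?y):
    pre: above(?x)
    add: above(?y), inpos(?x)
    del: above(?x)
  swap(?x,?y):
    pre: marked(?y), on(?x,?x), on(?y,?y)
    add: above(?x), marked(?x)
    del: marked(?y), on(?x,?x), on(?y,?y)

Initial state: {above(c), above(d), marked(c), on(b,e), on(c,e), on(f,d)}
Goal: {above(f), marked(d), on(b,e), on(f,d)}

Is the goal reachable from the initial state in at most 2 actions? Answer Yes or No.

1. push(c,e)  →  {above(d), above(e), marked(c), on(b,e), on(c,c), on(c,e), on(f,d)}
2. push(d,f)  →  {above(e), above(f), marked(c), on(b,e), on(c,c), on(c,e), on(d,d), on(f,d)}
3. swap(d,c)  →  {above(d), above(e), above(f), marked(d), on(b,e), on(c,e), on(f,d)}
optimal plan length = 3; 3 > 2

No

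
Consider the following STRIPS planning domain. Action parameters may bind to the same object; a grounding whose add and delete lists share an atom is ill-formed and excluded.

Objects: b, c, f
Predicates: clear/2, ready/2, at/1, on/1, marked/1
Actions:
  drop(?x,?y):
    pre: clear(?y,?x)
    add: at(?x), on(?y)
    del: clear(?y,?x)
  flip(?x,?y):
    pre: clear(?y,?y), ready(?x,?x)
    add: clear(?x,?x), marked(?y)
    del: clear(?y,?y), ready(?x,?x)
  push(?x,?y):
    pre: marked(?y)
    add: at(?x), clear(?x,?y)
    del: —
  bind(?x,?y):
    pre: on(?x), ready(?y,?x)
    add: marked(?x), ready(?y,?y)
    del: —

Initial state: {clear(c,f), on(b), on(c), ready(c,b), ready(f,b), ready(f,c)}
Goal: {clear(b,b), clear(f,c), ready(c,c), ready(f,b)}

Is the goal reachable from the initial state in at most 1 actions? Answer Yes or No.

No

1. bind(b,c)  →  {clear(c,f), marked(b), on(b), on(c), ready(c,b), ready(c,c), ready(f,b), ready(f,c)}
2. push(b,b)  →  {at(b), clear(b,b), clear(c,f), marked(b), on(b), on(c), ready(c,b), ready(c,c), ready(f,b), ready(f,c)}
3. bind(c,c)  →  {at(b), clear(b,b), clear(c,f), marked(b), marked(c), on(b), on(c), ready(c,b), ready(c,c), ready(f,b), ready(f,c)}
4. push(f,c)  →  {at(b), at(f), clear(b,b), clear(c,f), clear(f,c), marked(b), marked(c), on(b), on(c), ready(c,b), ready(c,c), ready(f,b), ready(f,c)}
optimal plan length = 4; 4 > 1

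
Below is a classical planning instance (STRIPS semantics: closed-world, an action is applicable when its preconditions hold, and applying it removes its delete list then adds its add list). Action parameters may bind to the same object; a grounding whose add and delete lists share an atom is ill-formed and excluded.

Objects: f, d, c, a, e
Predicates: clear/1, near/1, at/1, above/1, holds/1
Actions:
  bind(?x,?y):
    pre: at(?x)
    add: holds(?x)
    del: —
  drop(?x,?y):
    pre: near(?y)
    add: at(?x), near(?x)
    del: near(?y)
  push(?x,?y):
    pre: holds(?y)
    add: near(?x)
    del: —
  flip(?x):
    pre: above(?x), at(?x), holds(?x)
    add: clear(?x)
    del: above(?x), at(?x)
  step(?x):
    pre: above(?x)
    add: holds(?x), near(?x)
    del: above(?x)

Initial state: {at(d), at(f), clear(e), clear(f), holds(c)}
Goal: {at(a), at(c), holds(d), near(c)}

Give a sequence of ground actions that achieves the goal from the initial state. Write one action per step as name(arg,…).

bind(d,f); push(f,d); drop(a,f); drop(c,a)

1. bind(d,f)  →  {at(d), at(f), clear(e), clear(f), holds(c), holds(d)}
2. push(f,d)  →  {at(d), at(f), clear(e), clear(f), holds(c), holds(d), near(f)}
3. drop(a,f)  →  {at(a), at(d), at(f), clear(e), clear(f), holds(c), holds(d), near(a)}
4. drop(c,a)  →  {at(a), at(c), at(d), at(f), clear(e), clear(f), holds(c), holds(d), near(c)}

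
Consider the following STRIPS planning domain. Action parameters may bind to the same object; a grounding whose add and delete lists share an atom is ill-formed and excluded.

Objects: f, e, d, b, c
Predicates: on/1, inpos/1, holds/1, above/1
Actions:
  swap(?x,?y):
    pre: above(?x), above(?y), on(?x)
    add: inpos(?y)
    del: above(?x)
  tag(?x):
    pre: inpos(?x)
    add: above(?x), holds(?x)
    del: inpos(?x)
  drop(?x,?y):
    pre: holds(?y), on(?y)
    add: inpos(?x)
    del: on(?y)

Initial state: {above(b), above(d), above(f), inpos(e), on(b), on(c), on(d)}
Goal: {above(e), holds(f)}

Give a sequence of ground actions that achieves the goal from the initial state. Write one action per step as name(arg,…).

swap(d,f); tag(f); tag(e)

1. swap(d,f)  →  {above(b), above(f), inpos(e), inpos(f), on(b), on(c), on(d)}
2. tag(f)  →  {above(b), above(f), holds(f), inpos(e), on(b), on(c), on(d)}
3. tag(e)  →  {above(b), above(e), above(f), holds(e), holds(f), on(b), on(c), on(d)}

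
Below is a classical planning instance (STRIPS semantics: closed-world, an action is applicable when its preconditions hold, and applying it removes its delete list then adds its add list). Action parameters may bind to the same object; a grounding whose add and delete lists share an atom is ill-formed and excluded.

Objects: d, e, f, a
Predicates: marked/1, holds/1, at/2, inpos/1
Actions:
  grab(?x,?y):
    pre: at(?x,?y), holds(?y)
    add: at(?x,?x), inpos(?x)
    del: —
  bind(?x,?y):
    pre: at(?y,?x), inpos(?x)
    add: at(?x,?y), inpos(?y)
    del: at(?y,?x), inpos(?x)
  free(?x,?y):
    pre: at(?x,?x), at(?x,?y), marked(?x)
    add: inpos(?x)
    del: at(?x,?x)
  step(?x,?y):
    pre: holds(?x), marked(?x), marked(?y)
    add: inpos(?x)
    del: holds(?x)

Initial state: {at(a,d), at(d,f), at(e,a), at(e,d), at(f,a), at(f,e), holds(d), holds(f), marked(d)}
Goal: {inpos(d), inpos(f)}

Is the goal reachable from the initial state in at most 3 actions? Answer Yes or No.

Yes

1. grab(d,f)  →  {at(a,d), at(d,d), at(d,f), at(e,a), at(e,d), at(f,a), at(f,e), holds(d), holds(f), inpos(d), marked(d)}
2. grab(e,d)  →  {at(a,d), at(d,d), at(d,f), at(e,a), at(e,d), at(e,e), at(f,a), at(f,e), holds(d), holds(f), inpos(d), inpos(e), marked(d)}
3. bind(e,f)  →  {at(a,d), at(d,d), at(d,f), at(e,a), at(e,d), at(e,e), at(e,f), at(f,a), holds(d), holds(f), inpos(d), inpos(f), marked(d)}
optimal plan length = 3; 3 ≤ 3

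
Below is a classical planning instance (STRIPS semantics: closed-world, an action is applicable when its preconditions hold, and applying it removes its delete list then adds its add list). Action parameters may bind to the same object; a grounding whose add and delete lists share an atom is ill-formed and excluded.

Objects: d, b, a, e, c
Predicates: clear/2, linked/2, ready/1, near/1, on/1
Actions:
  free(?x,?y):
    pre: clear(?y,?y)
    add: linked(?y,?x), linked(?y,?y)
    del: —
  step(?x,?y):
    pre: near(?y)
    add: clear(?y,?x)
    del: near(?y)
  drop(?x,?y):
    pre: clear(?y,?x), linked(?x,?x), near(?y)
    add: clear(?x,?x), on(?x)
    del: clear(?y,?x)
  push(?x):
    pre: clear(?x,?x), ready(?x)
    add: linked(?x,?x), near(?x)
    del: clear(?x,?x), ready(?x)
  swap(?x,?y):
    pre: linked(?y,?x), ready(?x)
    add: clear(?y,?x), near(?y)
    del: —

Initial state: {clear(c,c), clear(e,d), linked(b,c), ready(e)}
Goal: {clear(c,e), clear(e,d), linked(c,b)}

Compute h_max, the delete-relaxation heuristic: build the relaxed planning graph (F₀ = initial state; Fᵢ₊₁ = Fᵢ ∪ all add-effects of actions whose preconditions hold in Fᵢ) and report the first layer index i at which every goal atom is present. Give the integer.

2

F0 = init (4 atoms)
F1 = F0 ∪ {linked(c,a), linked(c,b), linked(c,c), linked(c,d), linked(c,e)}  (9 atoms)
F2 = F1 ∪ {clear(c,e), near(c)}  (11 atoms)
goal ⊆ F2  ⇒  h_max = 2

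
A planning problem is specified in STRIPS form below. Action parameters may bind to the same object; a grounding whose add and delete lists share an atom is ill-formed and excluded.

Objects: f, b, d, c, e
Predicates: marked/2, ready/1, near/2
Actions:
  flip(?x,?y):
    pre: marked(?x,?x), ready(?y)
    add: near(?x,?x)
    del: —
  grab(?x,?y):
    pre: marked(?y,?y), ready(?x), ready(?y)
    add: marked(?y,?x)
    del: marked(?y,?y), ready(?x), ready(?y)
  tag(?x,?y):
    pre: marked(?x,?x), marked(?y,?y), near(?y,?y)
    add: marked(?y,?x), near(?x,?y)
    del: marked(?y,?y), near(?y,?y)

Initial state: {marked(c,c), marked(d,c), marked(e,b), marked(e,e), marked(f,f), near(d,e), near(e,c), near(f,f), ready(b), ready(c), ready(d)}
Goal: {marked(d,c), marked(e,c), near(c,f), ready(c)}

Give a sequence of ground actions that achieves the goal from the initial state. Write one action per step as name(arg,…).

1. flip(e,b)  →  {marked(c,c), marked(d,c), marked(e,b), marked(e,e), marked(f,f), near(d,e), near(e,c), near(e,e), near(f,f), ready(b), ready(c), ready(d)}
2. tag(c,f)  →  {marked(c,c), marked(d,c), marked(e,b), marked(e,e), marked(f,c), near(c,f), near(d,e), near(e,c), near(e,e), ready(b), ready(c), ready(d)}
3. tag(c,e)  →  {marked(c,c), marked(d,c), marked(e,b), marked(e,c), marked(f,c), near(c,e), near(c,f), near(d,e), near(e,c), ready(b), ready(c), ready(d)}

flip(e,b); tag(c,f); tag(c,e)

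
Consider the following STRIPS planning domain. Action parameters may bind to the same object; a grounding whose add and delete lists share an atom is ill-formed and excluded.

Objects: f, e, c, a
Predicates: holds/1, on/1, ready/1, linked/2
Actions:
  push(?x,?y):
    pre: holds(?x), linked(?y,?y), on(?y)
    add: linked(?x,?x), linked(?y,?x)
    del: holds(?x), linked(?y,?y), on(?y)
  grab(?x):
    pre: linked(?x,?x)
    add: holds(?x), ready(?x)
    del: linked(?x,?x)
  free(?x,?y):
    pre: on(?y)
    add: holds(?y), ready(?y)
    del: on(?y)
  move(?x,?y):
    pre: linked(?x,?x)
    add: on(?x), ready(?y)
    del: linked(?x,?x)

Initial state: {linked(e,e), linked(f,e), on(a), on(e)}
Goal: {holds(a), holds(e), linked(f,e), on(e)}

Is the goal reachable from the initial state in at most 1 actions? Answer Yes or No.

1. grab(e)  →  {holds(e), linked(f,e), on(a), on(e), ready(e)}
2. free(f,a)  →  {holds(a), holds(e), linked(f,e), on(e), ready(a), ready(e)}
optimal plan length = 2; 2 > 1

No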